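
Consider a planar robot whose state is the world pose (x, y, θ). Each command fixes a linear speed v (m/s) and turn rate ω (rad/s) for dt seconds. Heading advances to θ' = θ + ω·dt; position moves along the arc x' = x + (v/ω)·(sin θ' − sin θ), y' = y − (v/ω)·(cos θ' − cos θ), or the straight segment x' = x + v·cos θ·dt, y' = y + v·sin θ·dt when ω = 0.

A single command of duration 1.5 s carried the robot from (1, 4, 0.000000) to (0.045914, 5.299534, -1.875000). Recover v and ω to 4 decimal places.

Δθ = -1.875000 − 0.000000 = -1.875000
ω = Δθ/dt = -1.875000/1.5 = -1.2500
R = −Δy/(cos θ' − cos θ) = 1.0000
v = R·ω = 1.0000·-1.2500 = -1.2500

v = -1.2500, ω = -1.2500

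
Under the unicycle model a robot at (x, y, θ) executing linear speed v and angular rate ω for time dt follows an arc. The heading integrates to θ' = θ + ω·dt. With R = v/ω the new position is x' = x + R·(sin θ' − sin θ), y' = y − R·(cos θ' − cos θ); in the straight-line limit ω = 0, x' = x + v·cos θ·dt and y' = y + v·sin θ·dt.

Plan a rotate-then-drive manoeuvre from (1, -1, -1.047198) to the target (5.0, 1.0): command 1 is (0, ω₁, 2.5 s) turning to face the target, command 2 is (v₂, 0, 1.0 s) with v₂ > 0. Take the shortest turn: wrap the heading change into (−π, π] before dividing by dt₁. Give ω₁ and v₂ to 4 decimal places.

heading to target = atan2(1−-1, 5−1) = 0.4636
Δθ = wrap(0.4636 − -1.0472) = 1.5108; ω₁ = Δθ/dt₁ = 0.6043
distance = √((5−1)² + (1−-1)²) = 4.4721; v₂ = distance/dt₂ = 4.4721

ω₁ = 0.6043, v₂ = 4.4721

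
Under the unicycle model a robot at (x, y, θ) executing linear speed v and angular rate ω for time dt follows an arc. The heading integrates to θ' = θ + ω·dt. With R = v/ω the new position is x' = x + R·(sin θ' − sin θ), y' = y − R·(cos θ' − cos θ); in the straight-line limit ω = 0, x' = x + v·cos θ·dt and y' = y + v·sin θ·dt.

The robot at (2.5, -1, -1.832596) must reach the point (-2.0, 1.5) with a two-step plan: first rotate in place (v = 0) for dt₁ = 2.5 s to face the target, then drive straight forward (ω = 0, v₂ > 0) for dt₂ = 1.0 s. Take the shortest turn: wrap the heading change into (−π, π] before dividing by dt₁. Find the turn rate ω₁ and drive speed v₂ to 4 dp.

heading to target = atan2(1.5−-1, -2−2.5) = 2.6345
Δθ = wrap(2.6345 − -1.8326) = -1.8161; ω₁ = Δθ/dt₁ = -0.7264
distance = √((-2−2.5)² + (1.5−-1)²) = 5.1478; v₂ = distance/dt₂ = 5.1478

ω₁ = -0.7264, v₂ = 5.1478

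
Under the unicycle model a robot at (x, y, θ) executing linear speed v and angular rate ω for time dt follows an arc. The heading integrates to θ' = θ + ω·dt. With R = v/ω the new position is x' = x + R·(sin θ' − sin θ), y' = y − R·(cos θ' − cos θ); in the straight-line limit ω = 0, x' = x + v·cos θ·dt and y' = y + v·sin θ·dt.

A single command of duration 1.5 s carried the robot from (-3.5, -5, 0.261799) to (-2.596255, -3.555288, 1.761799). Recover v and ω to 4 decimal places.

Δθ = 1.761799 − 0.261799 = 1.500000
ω = Δθ/dt = 1.500000/1.5 = 1.0000
R = −Δy/(cos θ' − cos θ) = 1.2500
v = R·ω = 1.2500·1.0000 = 1.2500

v = 1.2500, ω = 1.0000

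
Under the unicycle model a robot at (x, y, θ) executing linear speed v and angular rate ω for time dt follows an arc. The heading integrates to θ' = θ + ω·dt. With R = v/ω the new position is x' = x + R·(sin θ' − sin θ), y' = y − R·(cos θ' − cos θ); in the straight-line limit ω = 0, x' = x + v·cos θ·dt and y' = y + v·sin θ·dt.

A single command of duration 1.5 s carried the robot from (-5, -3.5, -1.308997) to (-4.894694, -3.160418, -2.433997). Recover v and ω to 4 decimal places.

v = -0.2500, ω = -0.7500

Δθ = -2.433997 − -1.308997 = -1.125000
ω = Δθ/dt = -1.125000/1.5 = -0.7500
R = −Δy/(cos θ' − cos θ) = 0.3333
v = R·ω = 0.3333·-0.7500 = -0.2500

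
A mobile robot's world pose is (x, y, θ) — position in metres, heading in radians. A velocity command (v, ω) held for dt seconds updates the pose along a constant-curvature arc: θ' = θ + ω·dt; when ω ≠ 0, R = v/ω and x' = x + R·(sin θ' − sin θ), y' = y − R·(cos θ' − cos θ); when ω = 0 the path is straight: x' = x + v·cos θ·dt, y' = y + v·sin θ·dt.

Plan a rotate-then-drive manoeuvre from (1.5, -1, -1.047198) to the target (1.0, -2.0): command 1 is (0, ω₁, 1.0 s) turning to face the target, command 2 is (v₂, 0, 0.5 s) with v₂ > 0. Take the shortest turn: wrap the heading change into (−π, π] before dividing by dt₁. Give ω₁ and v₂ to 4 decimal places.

heading to target = atan2(-2−-1, 1−1.5) = -2.0344
Δθ = wrap(-2.0344 − -1.0472) = -0.9872; ω₁ = Δθ/dt₁ = -0.9872
distance = √((1−1.5)² + (-2−-1)²) = 1.1180; v₂ = distance/dt₂ = 2.2361

ω₁ = -0.9872, v₂ = 2.2361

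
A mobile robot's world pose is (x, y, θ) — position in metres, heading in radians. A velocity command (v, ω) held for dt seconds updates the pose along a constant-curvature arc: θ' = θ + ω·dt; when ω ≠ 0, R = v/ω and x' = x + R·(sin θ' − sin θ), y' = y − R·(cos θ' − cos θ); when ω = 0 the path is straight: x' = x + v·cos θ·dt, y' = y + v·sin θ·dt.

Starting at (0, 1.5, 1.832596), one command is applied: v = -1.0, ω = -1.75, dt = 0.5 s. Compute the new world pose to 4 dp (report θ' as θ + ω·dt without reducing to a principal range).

(-0.0846, 1.0233, 0.9576)

θ' = 1.8326 + -1.75·0.5 = 0.9576
R = v/ω = -1.0/-1.75 = 0.5714
x' = 0 + 0.5714·(sin 0.9576 − sin 1.8326) = -0.0846
y' = 1.5 − 0.5714·(cos 0.9576 − cos 1.8326) = 1.0233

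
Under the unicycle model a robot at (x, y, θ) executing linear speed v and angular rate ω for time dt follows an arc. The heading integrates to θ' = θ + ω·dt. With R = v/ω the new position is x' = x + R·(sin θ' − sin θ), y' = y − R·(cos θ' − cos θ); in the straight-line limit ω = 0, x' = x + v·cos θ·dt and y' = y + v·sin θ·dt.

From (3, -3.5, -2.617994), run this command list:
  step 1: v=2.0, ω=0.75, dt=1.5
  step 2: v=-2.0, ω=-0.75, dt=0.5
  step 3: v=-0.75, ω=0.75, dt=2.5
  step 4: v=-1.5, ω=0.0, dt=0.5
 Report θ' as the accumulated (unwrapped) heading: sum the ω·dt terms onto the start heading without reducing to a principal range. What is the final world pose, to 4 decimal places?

(0.0704, -3.7409, 0.0070)

step 1: θ'=-1.4930 (R=2.6667) → pose (1.6747, -6.0167, -1.4930)
step 2: θ'=-1.8680 (R=2.6667) → pose (1.7836, -5.0285, -1.8680)
step 3: θ'=0.0070 (R=-1.0000) → pose (0.8204, -3.7357, 0.0070)
step 4: θ'=0.0070 (straight) → pose (0.0704, -3.7409, 0.0070)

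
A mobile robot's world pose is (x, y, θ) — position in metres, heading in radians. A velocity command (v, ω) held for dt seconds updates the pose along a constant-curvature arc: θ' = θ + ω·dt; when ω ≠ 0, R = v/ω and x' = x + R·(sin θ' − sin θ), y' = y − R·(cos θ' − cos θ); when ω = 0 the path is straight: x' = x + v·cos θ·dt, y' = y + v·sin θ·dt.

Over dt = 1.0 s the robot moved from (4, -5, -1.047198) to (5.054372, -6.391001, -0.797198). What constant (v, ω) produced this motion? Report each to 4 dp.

v = 1.7500, ω = 0.2500

Δθ = -0.797198 − -1.047198 = 0.250000
ω = Δθ/dt = 0.250000/1.0 = 0.2500
R = −Δy/(cos θ' − cos θ) = 7.0000
v = R·ω = 7.0000·0.2500 = 1.7500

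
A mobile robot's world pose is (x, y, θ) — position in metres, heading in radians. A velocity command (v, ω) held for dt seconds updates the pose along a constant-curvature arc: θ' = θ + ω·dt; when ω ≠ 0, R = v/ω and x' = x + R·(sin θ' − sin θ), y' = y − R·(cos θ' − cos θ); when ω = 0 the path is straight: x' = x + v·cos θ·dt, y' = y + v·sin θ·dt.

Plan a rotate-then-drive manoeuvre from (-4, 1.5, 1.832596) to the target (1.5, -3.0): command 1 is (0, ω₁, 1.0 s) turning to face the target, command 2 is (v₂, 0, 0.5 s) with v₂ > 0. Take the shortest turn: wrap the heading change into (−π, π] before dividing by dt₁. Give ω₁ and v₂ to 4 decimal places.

heading to target = atan2(-3−1.5, 1.5−-4) = -0.6857
Δθ = wrap(-0.6857 − 1.8326) = -2.5183; ω₁ = Δθ/dt₁ = -2.5183
distance = √((1.5−-4)² + (-3−1.5)²) = 7.1063; v₂ = distance/dt₂ = 14.2127

ω₁ = -2.5183, v₂ = 14.2127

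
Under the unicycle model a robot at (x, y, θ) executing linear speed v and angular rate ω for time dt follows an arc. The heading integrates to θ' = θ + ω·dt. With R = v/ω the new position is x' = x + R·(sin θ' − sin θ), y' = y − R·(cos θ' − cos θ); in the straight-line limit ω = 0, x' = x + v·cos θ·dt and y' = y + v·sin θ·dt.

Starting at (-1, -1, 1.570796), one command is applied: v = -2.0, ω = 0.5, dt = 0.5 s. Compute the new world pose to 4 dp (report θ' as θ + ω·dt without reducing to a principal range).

(-0.8757, -1.9896, 1.8208)

θ' = 1.5708 + 0.5·0.5 = 1.8208
R = v/ω = -2.0/0.5 = -4.0000
x' = -1 + -4.0000·(sin 1.8208 − sin 1.5708) = -0.8757
y' = -1 − -4.0000·(cos 1.8208 − cos 1.5708) = -1.9896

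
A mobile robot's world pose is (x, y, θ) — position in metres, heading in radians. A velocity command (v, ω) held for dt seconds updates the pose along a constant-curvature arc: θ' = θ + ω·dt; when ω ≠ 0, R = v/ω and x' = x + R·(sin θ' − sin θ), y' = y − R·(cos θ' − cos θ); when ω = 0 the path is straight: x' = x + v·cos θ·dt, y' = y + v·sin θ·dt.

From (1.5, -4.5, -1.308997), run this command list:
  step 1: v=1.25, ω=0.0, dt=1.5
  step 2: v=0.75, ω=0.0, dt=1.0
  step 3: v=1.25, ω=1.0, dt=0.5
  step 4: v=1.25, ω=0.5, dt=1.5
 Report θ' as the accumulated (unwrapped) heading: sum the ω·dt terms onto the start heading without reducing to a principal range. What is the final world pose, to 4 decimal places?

step 1: θ'=-1.3090 (straight) → pose (1.9853, -6.3111, -1.3090)
step 2: θ'=-1.3090 (straight) → pose (2.1794, -7.0356, -1.3090)
step 3: θ'=-0.8090 (R=1.2500) → pose (2.4823, -7.5748, -0.8090)
step 4: θ'=-0.0590 (R=2.5000) → pose (4.1439, -8.3449, -0.0590)

(4.1439, -8.3449, -0.0590)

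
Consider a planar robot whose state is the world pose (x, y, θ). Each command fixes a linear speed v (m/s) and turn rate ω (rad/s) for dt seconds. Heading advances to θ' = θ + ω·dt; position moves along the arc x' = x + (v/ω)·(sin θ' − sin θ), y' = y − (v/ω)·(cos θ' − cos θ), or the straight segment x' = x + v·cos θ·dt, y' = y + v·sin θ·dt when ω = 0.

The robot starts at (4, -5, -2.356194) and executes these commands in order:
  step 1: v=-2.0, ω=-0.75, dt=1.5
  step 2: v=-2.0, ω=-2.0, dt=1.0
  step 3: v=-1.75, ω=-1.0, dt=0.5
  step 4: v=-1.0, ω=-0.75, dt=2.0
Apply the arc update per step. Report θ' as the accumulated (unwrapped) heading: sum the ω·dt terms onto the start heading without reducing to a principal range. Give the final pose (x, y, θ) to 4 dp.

(4.7839, -5.6761, -7.4812)

step 1: θ'=-3.4812 (R=2.6667) → pose (6.7739, -4.3713, -3.4812)
step 2: θ'=-5.4812 (R=1.0000) → pose (7.1595, -6.0094, -5.4812)
step 3: θ'=-5.9812 (R=1.7500) → pose (6.4222, -6.4635, -5.9812)
step 4: θ'=-7.4812 (R=1.3333) → pose (4.7839, -5.6761, -7.4812)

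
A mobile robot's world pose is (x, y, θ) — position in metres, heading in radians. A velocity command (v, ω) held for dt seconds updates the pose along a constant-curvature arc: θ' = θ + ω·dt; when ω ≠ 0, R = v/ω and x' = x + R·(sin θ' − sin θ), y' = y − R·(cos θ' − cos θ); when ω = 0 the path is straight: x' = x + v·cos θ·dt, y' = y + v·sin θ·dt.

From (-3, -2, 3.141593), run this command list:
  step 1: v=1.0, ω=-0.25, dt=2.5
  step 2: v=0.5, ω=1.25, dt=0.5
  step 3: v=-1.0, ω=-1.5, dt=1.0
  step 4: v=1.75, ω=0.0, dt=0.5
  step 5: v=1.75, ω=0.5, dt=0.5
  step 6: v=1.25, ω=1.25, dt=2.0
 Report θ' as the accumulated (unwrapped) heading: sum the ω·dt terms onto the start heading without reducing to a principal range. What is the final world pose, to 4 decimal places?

step 1: θ'=2.5166 (R=-4.0000) → pose (-5.3404, -1.2439, 2.5166)
step 2: θ'=3.1416 (R=0.4000) → pose (-5.5744, -1.1682, 3.1416)
step 3: θ'=1.6416 (R=0.6667) → pose (-4.9094, -1.7877, 1.6416)
step 4: θ'=1.6416 (straight) → pose (-4.9713, -0.9149, 1.6416)
step 5: θ'=1.8916 (R=3.5000) → pose (-5.1411, -0.0589, 1.8916)
step 6: θ'=4.3916 (R=1.0000) → pose (-7.0391, -0.0589, 4.3916)

(-7.0391, -0.0589, 4.3916)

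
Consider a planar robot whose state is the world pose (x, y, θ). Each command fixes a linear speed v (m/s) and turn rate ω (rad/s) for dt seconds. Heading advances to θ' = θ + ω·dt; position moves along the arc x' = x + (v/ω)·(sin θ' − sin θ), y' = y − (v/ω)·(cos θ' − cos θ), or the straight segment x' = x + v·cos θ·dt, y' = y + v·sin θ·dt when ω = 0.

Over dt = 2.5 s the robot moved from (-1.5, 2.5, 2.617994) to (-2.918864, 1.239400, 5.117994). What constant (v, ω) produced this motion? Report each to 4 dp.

v = 1.0000, ω = 1.0000

Δθ = 5.117994 − 2.617994 = 2.500000
ω = Δθ/dt = 2.500000/2.5 = 1.0000
R = Δx/(sin θ' − sin θ) = 1.0000
v = R·ω = 1.0000·1.0000 = 1.0000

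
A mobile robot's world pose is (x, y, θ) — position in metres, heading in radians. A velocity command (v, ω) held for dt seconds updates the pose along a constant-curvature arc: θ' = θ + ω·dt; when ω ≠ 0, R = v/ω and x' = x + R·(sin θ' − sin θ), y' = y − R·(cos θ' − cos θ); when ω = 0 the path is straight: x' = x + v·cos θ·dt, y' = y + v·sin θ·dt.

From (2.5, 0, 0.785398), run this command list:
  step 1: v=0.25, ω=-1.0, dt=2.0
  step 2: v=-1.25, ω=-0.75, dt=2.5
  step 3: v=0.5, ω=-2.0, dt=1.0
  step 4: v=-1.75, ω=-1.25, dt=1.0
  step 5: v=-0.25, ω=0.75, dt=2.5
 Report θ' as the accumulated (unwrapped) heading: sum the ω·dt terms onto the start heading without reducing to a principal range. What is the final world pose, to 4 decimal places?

step 1: θ'=-1.2146 (R=-0.2500) → pose (2.9111, -0.0896, -1.2146)
step 2: θ'=-3.0896 (R=1.6667) → pose (4.3865, 2.1560, -3.0896)
step 3: θ'=-5.0896 (R=-0.2500) → pose (4.1411, 2.4977, -5.0896)
step 4: θ'=-6.3396 (R=1.4000) → pose (2.7606, 1.6156, -6.3396)
step 5: θ'=-4.4646 (R=-0.3333) → pose (2.4186, 1.2011, -4.4646)

(2.4186, 1.2011, -4.4646)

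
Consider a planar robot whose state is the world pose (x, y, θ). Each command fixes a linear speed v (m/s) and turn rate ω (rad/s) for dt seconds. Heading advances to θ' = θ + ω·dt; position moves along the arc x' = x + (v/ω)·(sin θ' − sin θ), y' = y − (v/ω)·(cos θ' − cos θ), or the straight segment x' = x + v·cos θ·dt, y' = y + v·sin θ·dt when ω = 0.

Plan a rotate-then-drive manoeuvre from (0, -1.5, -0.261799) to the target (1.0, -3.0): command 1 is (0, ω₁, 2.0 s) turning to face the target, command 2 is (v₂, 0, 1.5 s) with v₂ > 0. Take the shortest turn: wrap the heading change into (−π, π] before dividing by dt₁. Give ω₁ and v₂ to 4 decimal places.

ω₁ = -0.3605, v₂ = 1.2019

heading to target = atan2(-3−-1.5, 1−0) = -0.9828
Δθ = wrap(-0.9828 − -0.2618) = -0.7210; ω₁ = Δθ/dt₁ = -0.3605
distance = √((1−0)² + (-3−-1.5)²) = 1.8028; v₂ = distance/dt₂ = 1.2019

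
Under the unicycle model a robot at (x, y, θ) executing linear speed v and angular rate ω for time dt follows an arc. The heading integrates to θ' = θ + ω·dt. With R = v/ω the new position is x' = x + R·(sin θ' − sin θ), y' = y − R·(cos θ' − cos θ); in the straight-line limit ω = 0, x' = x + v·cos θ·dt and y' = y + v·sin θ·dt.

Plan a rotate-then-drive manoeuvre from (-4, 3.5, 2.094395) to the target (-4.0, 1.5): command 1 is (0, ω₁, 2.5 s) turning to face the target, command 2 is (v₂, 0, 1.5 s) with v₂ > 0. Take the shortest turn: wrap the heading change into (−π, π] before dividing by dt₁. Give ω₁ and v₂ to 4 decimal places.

ω₁ = 1.0472, v₂ = 1.3333

heading to target = atan2(1.5−3.5, -4−-4) = -1.5708
Δθ = wrap(-1.5708 − 2.0944) = 2.6180; ω₁ = Δθ/dt₁ = 1.0472
distance = √((-4−-4)² + (1.5−3.5)²) = 2.0000; v₂ = distance/dt₂ = 1.3333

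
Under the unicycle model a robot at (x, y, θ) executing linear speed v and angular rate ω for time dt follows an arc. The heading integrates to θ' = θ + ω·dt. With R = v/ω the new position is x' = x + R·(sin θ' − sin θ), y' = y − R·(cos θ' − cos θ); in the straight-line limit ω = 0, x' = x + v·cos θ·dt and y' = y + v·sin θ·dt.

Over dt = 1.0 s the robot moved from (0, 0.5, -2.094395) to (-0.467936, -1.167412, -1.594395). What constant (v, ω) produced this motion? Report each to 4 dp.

v = 1.7500, ω = 0.5000

Δθ = -1.594395 − -2.094395 = 0.500000
ω = Δθ/dt = 0.500000/1.0 = 0.5000
R = −Δy/(cos θ' − cos θ) = 3.5000
v = R·ω = 3.5000·0.5000 = 1.7500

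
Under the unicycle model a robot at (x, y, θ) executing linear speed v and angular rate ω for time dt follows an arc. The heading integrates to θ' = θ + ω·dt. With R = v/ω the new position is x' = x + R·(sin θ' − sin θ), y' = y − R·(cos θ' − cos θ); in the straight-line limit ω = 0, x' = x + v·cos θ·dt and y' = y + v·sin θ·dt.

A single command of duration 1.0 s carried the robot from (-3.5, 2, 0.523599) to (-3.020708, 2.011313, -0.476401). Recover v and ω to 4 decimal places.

v = 0.5000, ω = -1.0000

Δθ = -0.476401 − 0.523599 = -1.000000
ω = Δθ/dt = -1.000000/1.0 = -1.0000
R = Δx/(sin θ' − sin θ) = -0.5000
v = R·ω = -0.5000·-1.0000 = 0.5000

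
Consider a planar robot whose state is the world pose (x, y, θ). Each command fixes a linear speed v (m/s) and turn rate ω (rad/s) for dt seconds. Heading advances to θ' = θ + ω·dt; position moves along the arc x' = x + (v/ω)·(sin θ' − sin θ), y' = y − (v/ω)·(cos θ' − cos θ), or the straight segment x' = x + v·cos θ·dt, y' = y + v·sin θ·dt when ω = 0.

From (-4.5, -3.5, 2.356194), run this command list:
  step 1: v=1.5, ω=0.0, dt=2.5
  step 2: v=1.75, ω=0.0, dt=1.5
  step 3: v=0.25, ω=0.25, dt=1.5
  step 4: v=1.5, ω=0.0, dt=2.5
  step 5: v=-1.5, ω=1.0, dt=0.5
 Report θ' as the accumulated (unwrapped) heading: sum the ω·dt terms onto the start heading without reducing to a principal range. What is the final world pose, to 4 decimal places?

(-12.0219, 2.5953, 3.2312)

step 1: θ'=2.3562 (straight) → pose (-7.1516, -0.8483, 2.3562)
step 2: θ'=2.3562 (straight) → pose (-9.0078, 1.0078, 2.3562)
step 3: θ'=2.7312 (R=1.0000) → pose (-9.3159, 1.2177, 2.7312)
step 4: θ'=2.7312 (straight) → pose (-12.7545, 2.7138, 2.7312)
step 5: θ'=3.2312 (R=-1.5000) → pose (-12.0219, 2.5953, 3.2312)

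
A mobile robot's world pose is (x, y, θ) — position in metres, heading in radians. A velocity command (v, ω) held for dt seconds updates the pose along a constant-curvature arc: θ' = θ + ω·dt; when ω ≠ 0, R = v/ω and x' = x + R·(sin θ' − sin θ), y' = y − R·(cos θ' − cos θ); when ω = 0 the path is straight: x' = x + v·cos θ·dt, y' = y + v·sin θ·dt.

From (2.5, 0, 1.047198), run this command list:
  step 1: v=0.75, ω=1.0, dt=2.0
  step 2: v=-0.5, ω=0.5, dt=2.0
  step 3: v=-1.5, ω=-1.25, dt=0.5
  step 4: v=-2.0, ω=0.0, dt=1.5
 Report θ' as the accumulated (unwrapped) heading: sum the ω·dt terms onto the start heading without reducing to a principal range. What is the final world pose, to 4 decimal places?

(6.2967, 2.7432, 3.4222)

step 1: θ'=3.0472 (R=0.7500) → pose (1.9212, 1.1217, 3.0472)
step 2: θ'=4.0472 (R=-1.0000) → pose (2.8022, 1.5000, 4.0472)
step 3: θ'=3.4222 (R=1.2000) → pose (3.4141, 1.9124, 3.4222)
step 4: θ'=3.4222 (straight) → pose (6.2967, 2.7432, 3.4222)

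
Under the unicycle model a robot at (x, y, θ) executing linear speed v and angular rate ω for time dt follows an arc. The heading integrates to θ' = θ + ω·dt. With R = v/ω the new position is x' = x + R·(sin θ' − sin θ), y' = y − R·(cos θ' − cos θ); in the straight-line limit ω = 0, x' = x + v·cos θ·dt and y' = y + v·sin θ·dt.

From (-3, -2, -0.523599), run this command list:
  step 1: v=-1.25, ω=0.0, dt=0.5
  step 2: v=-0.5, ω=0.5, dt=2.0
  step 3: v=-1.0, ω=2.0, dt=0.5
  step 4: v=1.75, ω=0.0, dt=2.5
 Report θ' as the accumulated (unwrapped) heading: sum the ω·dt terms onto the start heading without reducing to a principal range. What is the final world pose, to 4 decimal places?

(-4.3560, 2.2935, 1.4764)

step 1: θ'=-0.5236 (straight) → pose (-3.5413, -1.6875, -0.5236)
step 2: θ'=0.4764 (R=-1.0000) → pose (-4.4998, -1.6649, 0.4764)
step 3: θ'=1.4764 (R=-0.5000) → pose (-4.7683, -2.0621, 1.4764)
step 4: θ'=1.4764 (straight) → pose (-4.3560, 2.2935, 1.4764)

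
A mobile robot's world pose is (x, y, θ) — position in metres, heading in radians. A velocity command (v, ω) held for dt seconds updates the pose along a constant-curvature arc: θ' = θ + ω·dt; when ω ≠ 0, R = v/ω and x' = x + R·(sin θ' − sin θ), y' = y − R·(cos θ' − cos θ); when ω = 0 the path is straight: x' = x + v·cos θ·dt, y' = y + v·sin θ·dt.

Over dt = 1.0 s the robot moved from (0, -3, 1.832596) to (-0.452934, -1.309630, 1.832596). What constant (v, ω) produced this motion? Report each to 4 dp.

v = 1.7500, ω = 0.0000

Δθ = 1.832596 − 1.832596 = 0.000000
ω = Δθ/dt = 0.000000/1.0 = 0.0000
ω = 0 → v = (Δx·cos θ + Δy·sin θ)/dt = 1.7500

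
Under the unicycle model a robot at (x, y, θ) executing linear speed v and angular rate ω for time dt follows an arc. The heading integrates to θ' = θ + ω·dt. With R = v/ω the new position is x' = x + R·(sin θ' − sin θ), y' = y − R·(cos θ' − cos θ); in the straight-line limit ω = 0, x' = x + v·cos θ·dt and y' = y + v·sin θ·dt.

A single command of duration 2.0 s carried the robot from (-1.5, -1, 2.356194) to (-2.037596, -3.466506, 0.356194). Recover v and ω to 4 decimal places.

v = -1.5000, ω = -1.0000

Δθ = 0.356194 − 2.356194 = -2.000000
ω = Δθ/dt = -2.000000/2.0 = -1.0000
R = −Δy/(cos θ' − cos θ) = 1.5000
v = R·ω = 1.5000·-1.0000 = -1.5000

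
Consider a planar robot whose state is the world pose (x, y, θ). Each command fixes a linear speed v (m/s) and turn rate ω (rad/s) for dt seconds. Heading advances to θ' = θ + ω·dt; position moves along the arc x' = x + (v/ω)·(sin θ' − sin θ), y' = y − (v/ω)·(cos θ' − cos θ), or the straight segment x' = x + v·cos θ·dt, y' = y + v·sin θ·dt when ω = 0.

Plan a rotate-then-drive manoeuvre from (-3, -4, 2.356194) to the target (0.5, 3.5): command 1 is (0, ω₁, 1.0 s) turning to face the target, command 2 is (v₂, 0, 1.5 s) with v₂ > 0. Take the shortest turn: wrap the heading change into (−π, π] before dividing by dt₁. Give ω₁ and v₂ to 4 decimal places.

ω₁ = -1.2220, v₂ = 5.5176

heading to target = atan2(3.5−-4, 0.5−-3) = 1.1342
Δθ = wrap(1.1342 − 2.3562) = -1.2220; ω₁ = Δθ/dt₁ = -1.2220
distance = √((0.5−-3)² + (3.5−-4)²) = 8.2765; v₂ = distance/dt₂ = 5.5176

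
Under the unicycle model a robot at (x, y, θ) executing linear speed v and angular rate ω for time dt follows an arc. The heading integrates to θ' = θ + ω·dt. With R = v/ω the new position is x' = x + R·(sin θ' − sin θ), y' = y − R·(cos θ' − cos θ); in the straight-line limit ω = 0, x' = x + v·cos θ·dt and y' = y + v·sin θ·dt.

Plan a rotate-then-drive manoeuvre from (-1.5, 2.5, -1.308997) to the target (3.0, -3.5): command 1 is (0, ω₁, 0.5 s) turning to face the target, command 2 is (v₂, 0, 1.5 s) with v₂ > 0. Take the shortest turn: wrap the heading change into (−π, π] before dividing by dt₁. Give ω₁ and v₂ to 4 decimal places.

heading to target = atan2(-3.5−2.5, 3−-1.5) = -0.9273
Δθ = wrap(-0.9273 − -1.3090) = 0.3817; ω₁ = Δθ/dt₁ = 0.7634
distance = √((3−-1.5)² + (-3.5−2.5)²) = 7.5000; v₂ = distance/dt₂ = 5.0000

ω₁ = 0.7634, v₂ = 5.0000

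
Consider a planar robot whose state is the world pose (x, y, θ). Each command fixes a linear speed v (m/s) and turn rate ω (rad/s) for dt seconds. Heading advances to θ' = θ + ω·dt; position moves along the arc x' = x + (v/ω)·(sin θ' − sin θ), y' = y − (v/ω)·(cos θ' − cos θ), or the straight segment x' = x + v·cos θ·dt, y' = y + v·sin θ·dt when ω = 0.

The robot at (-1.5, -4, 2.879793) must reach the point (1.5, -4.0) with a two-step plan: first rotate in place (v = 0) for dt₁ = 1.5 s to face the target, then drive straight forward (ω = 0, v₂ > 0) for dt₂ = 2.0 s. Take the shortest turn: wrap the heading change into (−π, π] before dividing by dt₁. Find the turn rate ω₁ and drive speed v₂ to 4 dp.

heading to target = atan2(-4−-4, 1.5−-1.5) = 0.0000
Δθ = wrap(0.0000 − 2.8798) = -2.8798; ω₁ = Δθ/dt₁ = -1.9199
distance = √((1.5−-1.5)² + (-4−-4)²) = 3.0000; v₂ = distance/dt₂ = 1.5000

ω₁ = -1.9199, v₂ = 1.5000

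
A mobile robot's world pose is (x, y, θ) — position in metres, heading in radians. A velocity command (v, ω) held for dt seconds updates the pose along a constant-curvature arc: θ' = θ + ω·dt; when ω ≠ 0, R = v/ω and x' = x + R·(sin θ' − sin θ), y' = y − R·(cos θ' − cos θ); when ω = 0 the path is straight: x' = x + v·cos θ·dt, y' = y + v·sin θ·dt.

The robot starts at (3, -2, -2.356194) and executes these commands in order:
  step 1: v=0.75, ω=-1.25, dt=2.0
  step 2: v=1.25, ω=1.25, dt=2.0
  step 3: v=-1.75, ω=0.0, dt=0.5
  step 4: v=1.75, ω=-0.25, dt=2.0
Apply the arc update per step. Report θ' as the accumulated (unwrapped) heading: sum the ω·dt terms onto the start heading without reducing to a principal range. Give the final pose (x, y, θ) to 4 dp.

(-2.0751, -1.7877, -2.8562)

step 1: θ'=-4.8562 (R=-0.6000) → pose (1.9819, -1.4898, -4.8562)
step 2: θ'=-2.3562 (R=1.0000) → pose (0.2851, -0.6393, -2.3562)
step 3: θ'=-2.3562 (straight) → pose (0.9039, -0.0206, -2.3562)
step 4: θ'=-2.8562 (R=-7.0000) → pose (-2.0751, -1.7877, -2.8562)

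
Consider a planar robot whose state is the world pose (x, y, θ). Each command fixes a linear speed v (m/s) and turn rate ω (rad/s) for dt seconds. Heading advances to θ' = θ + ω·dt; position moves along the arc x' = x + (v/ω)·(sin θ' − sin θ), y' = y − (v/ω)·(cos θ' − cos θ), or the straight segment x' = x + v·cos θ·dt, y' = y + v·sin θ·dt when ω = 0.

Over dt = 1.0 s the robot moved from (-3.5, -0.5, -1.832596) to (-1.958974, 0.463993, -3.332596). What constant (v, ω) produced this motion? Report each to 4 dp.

Δθ = -3.332596 − -1.832596 = -1.500000
ω = Δθ/dt = -1.500000/1.0 = -1.5000
R = Δx/(sin θ' − sin θ) = 1.3333
v = R·ω = 1.3333·-1.5000 = -2.0000

v = -2.0000, ω = -1.5000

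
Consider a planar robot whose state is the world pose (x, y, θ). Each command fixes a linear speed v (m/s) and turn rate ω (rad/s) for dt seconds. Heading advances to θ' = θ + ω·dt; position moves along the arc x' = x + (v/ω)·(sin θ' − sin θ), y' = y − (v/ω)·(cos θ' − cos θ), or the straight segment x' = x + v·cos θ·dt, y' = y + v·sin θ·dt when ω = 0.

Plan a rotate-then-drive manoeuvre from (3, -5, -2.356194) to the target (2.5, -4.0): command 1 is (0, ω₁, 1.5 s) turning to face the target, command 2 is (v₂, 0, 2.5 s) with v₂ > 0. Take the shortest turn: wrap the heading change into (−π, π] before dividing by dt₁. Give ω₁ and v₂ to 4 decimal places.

heading to target = atan2(-4−-5, 2.5−3) = 2.0344
Δθ = wrap(2.0344 − -2.3562) = -1.8925; ω₁ = Δθ/dt₁ = -1.2617
distance = √((2.5−3)² + (-4−-5)²) = 1.1180; v₂ = distance/dt₂ = 0.4472

ω₁ = -1.2617, v₂ = 0.4472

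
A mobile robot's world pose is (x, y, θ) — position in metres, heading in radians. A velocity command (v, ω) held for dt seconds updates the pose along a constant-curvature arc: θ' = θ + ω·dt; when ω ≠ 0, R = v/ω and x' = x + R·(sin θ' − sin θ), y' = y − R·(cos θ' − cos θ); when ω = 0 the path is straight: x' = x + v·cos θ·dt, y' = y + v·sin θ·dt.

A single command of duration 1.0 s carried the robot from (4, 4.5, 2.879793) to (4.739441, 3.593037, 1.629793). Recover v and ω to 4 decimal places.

Δθ = 1.629793 − 2.879793 = -1.250000
ω = Δθ/dt = -1.250000/1.0 = -1.2500
R = −Δy/(cos θ' − cos θ) = 1.0000
v = R·ω = 1.0000·-1.2500 = -1.2500

v = -1.2500, ω = -1.2500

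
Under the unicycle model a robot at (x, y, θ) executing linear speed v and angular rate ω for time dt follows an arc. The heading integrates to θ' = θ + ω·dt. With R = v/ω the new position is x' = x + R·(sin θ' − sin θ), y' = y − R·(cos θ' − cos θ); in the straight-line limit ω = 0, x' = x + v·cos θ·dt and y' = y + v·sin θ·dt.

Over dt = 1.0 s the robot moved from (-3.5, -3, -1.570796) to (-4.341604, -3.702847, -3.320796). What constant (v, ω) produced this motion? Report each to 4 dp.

Δθ = -3.320796 − -1.570796 = -1.750000
ω = Δθ/dt = -1.750000/1.0 = -1.7500
R = Δx/(sin θ' − sin θ) = -0.7143
v = R·ω = -0.7143·-1.7500 = 1.2500

v = 1.2500, ω = -1.7500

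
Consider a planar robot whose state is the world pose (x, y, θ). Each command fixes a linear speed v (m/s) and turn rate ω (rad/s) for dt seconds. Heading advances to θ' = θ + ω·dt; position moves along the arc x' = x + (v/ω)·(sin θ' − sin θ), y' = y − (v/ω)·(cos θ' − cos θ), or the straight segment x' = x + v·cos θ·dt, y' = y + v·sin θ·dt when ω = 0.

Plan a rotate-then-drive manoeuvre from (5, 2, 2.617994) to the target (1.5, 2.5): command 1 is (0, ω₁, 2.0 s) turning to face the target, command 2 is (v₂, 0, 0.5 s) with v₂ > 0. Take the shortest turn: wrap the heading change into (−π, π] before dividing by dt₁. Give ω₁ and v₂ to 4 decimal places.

heading to target = atan2(2.5−2, 1.5−5) = 2.9997
Δθ = wrap(2.9997 − 2.6180) = 0.3817; ω₁ = Δθ/dt₁ = 0.1909
distance = √((1.5−5)² + (2.5−2)²) = 3.5355; v₂ = distance/dt₂ = 7.0711

ω₁ = 0.1909, v₂ = 7.0711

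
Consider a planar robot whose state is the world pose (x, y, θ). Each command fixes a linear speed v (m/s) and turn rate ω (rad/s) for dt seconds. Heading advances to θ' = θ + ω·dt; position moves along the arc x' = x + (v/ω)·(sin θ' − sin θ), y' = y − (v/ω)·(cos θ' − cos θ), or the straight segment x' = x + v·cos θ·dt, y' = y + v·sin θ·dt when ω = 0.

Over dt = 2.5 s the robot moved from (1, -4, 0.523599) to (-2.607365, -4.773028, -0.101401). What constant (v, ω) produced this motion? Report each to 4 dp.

v = -1.5000, ω = -0.2500

Δθ = -0.101401 − 0.523599 = -0.625000
ω = Δθ/dt = -0.625000/2.5 = -0.2500
R = Δx/(sin θ' − sin θ) = 6.0000
v = R·ω = 6.0000·-0.2500 = -1.5000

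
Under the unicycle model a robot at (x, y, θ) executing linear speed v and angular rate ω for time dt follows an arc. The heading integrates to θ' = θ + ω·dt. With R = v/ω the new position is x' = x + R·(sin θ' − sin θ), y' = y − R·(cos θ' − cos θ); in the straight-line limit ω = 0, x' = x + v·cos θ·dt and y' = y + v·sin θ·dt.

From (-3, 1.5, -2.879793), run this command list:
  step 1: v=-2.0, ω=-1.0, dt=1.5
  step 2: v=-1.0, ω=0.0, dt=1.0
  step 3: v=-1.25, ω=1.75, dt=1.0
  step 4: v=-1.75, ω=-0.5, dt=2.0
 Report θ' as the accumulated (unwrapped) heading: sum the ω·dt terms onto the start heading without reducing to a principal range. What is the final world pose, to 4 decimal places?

(4.1152, -1.0740, -3.6298)

step 1: θ'=-4.3798 (R=2.0000) → pose (-0.5920, 0.2211, -4.3798)
step 2: θ'=-4.3798 (straight) → pose (-0.2655, -0.7241, -4.3798)
step 3: θ'=-2.6298 (R=-0.7143) → pose (0.7595, -1.1136, -2.6298)
step 4: θ'=-3.6298 (R=3.5000) → pose (4.1152, -1.0740, -3.6298)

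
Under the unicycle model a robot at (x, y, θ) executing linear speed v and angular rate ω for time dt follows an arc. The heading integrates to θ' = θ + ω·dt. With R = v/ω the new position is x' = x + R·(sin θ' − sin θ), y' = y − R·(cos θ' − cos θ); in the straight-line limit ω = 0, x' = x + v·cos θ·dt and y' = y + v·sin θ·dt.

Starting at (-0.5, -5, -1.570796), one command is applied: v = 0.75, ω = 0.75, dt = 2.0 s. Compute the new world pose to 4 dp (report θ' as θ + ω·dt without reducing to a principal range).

(0.4293, -5.9975, -0.0708)

θ' = -1.5708 + 0.75·2.0 = -0.0708
R = v/ω = 0.75/0.75 = 1.0000
x' = -0.5 + 1.0000·(sin -0.0708 − sin -1.5708) = 0.4293
y' = -5 − 1.0000·(cos -0.0708 − cos -1.5708) = -5.9975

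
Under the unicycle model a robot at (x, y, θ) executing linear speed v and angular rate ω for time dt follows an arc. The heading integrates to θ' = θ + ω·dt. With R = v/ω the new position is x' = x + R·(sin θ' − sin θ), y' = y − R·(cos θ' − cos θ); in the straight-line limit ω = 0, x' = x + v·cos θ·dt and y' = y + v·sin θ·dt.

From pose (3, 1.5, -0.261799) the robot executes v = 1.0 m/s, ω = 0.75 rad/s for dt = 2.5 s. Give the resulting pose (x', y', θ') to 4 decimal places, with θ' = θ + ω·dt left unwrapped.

(4.6772, 2.8444, 1.6132)

θ' = -0.2618 + 0.75·2.5 = 1.6132
R = v/ω = 1.0/0.75 = 1.3333
x' = 3 + 1.3333·(sin 1.6132 − sin -0.2618) = 4.6772
y' = 1.5 − 1.3333·(cos 1.6132 − cos -0.2618) = 2.8444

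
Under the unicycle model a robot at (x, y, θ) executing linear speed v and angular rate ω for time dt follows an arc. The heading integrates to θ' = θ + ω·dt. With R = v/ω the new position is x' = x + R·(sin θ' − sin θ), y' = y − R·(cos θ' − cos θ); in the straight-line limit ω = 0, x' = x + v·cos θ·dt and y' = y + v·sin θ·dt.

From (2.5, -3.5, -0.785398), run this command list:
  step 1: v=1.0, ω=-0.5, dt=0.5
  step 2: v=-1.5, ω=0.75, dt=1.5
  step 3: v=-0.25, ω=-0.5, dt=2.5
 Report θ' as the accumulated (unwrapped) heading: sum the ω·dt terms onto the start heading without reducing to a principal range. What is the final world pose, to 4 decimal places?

(0.4036, -2.6237, -1.1604)

step 1: θ'=-1.0354 (R=-2.0000) → pose (2.8059, -3.8938, -1.0354)
step 2: θ'=0.0896 (R=-2.0000) → pose (0.9068, -2.9222, 0.0896)
step 3: θ'=-1.1604 (R=0.5000) → pose (0.4036, -2.6237, -1.1604)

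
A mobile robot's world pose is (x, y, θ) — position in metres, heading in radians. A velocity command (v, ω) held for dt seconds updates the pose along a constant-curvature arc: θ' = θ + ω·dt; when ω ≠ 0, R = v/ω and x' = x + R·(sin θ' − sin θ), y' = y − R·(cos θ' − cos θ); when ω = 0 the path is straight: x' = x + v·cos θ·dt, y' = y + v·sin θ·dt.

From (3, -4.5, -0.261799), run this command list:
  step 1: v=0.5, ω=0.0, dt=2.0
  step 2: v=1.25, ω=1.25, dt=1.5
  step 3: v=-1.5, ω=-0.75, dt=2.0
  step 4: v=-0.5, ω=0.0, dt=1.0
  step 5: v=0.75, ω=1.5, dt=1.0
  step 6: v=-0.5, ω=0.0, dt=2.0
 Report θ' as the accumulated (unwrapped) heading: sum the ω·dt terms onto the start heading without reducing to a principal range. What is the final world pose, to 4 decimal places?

step 1: θ'=-0.2618 (straight) → pose (3.9659, -4.7588, -0.2618)
step 2: θ'=1.6132 (R=1.0000) → pose (5.2238, -3.7505, 1.6132)
step 3: θ'=0.1132 (R=2.0000) → pose (3.4516, -5.8225, 0.1132)
step 4: θ'=0.1132 (straight) → pose (2.9548, -5.8790, 0.1132)
step 5: θ'=1.6132 (R=0.5000) → pose (3.3978, -5.3610, 1.6132)
step 6: θ'=1.6132 (straight) → pose (3.4402, -6.3601, 1.6132)

(3.4402, -6.3601, 1.6132)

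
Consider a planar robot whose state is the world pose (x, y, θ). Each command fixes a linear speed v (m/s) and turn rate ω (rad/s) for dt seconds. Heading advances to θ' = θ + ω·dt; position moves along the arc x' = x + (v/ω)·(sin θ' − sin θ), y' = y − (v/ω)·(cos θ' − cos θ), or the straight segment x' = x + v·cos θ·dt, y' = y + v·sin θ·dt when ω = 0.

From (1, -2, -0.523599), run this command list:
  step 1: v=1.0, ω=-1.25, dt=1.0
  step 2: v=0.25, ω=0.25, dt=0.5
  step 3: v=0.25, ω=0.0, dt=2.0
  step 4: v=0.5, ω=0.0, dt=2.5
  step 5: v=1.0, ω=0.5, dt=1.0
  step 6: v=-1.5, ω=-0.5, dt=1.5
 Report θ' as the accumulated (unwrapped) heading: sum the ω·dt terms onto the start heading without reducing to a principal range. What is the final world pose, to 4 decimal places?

(1.2960, -3.5021, -1.8986)

step 1: θ'=-1.7736 (R=-0.8000) → pose (1.3836, -2.8540, -1.7736)
step 2: θ'=-1.6486 (R=1.0000) → pose (1.3661, -2.9776, -1.6486)
step 3: θ'=-1.6486 (straight) → pose (1.3273, -3.4761, -1.6486)
step 4: θ'=-1.6486 (straight) → pose (1.2301, -4.7223, -1.6486)
step 5: θ'=-1.1486 (R=2.0000) → pose (1.3997, -5.6973, -1.1486)
step 6: θ'=-1.8986 (R=3.0000) → pose (1.2960, -3.5021, -1.8986)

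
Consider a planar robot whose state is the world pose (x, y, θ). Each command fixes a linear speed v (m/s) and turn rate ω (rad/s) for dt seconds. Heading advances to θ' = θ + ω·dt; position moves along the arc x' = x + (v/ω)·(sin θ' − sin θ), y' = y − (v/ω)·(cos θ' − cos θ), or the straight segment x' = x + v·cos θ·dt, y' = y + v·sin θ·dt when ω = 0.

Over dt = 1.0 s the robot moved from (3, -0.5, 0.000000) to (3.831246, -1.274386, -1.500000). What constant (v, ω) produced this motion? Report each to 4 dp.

v = 1.2500, ω = -1.5000

Δθ = -1.500000 − 0.000000 = -1.500000
ω = Δθ/dt = -1.500000/1.0 = -1.5000
R = Δx/(sin θ' − sin θ) = -0.8333
v = R·ω = -0.8333·-1.5000 = 1.2500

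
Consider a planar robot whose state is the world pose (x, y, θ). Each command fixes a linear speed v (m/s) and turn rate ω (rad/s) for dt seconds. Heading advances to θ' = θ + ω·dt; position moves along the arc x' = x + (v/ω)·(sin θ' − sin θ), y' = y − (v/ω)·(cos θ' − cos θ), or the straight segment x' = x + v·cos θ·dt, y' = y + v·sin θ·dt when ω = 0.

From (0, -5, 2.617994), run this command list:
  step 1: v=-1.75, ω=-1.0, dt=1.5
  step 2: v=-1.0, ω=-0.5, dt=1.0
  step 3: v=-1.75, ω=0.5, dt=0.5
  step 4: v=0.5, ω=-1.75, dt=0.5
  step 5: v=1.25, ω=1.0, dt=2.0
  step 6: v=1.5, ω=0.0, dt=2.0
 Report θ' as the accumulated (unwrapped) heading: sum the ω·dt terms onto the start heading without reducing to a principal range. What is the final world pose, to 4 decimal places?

(-0.4440, -4.0269, 1.9930)

step 1: θ'=1.1180 (R=1.7500) → pose (0.6986, -7.2811, 1.1180)
step 2: θ'=0.6180 (R=2.0000) → pose (0.0590, -8.0363, 0.6180)
step 3: θ'=0.8680 (R=-3.5000) → pose (-0.5837, -8.6267, 0.8680)
step 4: θ'=-0.0070 (R=-0.2857) → pose (-0.3637, -8.5256, -0.0070)
step 5: θ'=1.9930 (R=1.2500) → pose (0.7853, -6.7634, 1.9930)
step 6: θ'=1.9930 (straight) → pose (-0.4440, -4.0269, 1.9930)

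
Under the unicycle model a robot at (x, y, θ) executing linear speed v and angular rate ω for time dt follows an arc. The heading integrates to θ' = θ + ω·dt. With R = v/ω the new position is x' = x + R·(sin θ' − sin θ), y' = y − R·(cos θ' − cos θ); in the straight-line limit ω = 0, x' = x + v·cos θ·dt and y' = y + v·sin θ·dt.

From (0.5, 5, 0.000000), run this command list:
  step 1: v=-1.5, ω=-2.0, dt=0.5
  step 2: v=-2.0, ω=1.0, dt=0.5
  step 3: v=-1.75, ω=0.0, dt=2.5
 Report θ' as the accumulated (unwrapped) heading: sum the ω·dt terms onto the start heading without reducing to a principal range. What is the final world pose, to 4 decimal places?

(-4.6946, 8.1168, -0.5000)

step 1: θ'=-1.0000 (R=0.7500) → pose (-0.1311, 5.3448, -1.0000)
step 2: θ'=-0.5000 (R=-2.0000) → pose (-0.8552, 6.0193, -0.5000)
step 3: θ'=-0.5000 (straight) → pose (-4.6946, 8.1168, -0.5000)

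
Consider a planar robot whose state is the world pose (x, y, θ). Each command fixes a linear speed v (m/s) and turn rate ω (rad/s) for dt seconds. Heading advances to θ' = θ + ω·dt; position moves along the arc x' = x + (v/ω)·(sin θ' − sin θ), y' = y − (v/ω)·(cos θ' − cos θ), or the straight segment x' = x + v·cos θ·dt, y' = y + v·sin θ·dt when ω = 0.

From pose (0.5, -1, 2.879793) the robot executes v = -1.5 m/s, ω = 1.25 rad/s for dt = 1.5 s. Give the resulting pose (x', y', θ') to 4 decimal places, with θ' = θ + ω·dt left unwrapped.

(2.0095, 0.2100, 4.7548)

θ' = 2.8798 + 1.25·1.5 = 4.7548
R = v/ω = -1.5/1.25 = -1.2000
x' = 0.5 + -1.2000·(sin 4.7548 − sin 2.8798) = 2.0095
y' = -1 − -1.2000·(cos 4.7548 − cos 2.8798) = 0.2100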